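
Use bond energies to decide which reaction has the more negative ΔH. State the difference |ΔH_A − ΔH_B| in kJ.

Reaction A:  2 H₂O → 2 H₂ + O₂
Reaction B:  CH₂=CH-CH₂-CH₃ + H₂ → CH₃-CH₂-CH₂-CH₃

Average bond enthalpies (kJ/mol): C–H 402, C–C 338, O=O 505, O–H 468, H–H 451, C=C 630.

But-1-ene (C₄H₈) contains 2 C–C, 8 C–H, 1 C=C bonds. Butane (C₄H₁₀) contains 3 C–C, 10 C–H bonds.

Reaction B, by 526 kJ

Reaction A:
  Bonds broken (reactants):
    O–H: 4 × 468 = 1872
    Σ(broken) = 1872 kJ
  Bonds formed (products):
    H–H: 2 × 451 = 902
    O=O: 1 × 505 = 505
    Σ(formed) = 1407 kJ
  ΔH_A = 1872 − 1407 = +465 kJ
Reaction B:
  Bonds broken (reactants):
    C–C: 2 × 338 = 676
    C–H: 8 × 402 = 3216
    C=C: 1 × 630 = 630
    H–H: 1 × 451 = 451
    Σ(broken) = 4973 kJ
  Bonds formed (products):
    C–C: 3 × 338 = 1014
    C–H: 10 × 402 = 4020
    Σ(formed) = 5034 kJ
  ΔH_B = 4973 − 5034 = −61 kJ
ΔH_A − ΔH_B = +526 kJ, so reaction B has the more negative ΔH; |ΔH_A − ΔH_B| = 526 kJ.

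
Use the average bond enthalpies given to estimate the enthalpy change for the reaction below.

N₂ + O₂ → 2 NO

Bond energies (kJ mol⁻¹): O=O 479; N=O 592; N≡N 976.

Bonds broken (reactants):
  N≡N: 1 × 976 = 976
  O=O: 1 × 479 = 479
  Σ(broken) = 1455 kJ
Bonds formed (products):
  N=O: 2 × 592 = 1184
  Σ(formed) = 1184 kJ
ΔH = Σ(broken) − Σ(formed) = 1455 − 1184 = +271 kJ

ΔH ≈ +271 kJ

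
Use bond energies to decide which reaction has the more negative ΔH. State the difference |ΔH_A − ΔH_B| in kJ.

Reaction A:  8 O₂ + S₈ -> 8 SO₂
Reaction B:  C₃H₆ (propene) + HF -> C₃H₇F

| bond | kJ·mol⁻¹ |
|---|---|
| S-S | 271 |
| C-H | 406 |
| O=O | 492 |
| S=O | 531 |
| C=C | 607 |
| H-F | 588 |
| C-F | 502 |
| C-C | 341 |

Reaction A:
  Bonds broken (reactants):
    O=O: 8 × 492 = 3936
    S-S: 8 × 271 = 2168
    Σ(broken) = 6104 kJ
  Bonds formed (products):
    S=O: 16 × 531 = 8496
    Σ(formed) = 8496 kJ
  ΔH_A = 6104 − 8496 = −2392 kJ
Reaction B:
  Bonds broken (reactants):
    C-C: 1 × 341 = 341
    C-H: 6 × 406 = 2436
    C=C: 1 × 607 = 607
    H-F: 1 × 588 = 588
    Σ(broken) = 3972 kJ
  Bonds formed (products):
    C-C: 2 × 341 = 682
    C-F: 1 × 502 = 502
    C-H: 7 × 406 = 2842
    Σ(formed) = 4026 kJ
  ΔH_B = 3972 − 4026 = −54 kJ
ΔH_A − ΔH_B = −2338 kJ, so reaction A has the more negative ΔH; |ΔH_A − ΔH_B| = 2338 kJ.

Reaction A, by 2338 kJ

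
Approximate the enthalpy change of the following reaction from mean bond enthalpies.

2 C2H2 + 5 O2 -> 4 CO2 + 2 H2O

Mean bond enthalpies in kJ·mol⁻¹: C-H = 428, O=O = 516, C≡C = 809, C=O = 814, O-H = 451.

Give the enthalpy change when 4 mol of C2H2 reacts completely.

Bonds broken (reactants):
  C≡C: 2 × 809 = 1618
  C-H: 4 × 428 = 1712
  O=O: 5 × 516 = 2580
  Σ(broken) = 5910 kJ
Bonds formed (products):
  C=O: 8 × 814 = 6512
  O-H: 4 × 451 = 1804
  Σ(formed) = 8316 kJ
ΔH = Σ(broken) − Σ(formed) = 5910 − 8316 = −2406 kJ
For 2× the reaction as written: 2 × (−2406) = −4812 kJ

ΔH = −4812 kJ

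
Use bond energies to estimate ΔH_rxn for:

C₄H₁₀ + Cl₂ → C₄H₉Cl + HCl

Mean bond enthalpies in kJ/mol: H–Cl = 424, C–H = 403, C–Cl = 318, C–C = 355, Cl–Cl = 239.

ΔH ≈ −100 kJ

Bonds broken (reactants):
  C–C: 3 × 355 = 1065
  C–H: 10 × 403 = 4030
  Cl–Cl: 1 × 239 = 239
  Σ(broken) = 5334 kJ
Bonds formed (products):
  C–C: 3 × 355 = 1065
  C–Cl: 1 × 318 = 318
  C–H: 9 × 403 = 3627
  H–Cl: 1 × 424 = 424
  Σ(formed) = 5434 kJ
ΔH = Σ(broken) − Σ(formed) = 5334 − 5434 = −100 kJ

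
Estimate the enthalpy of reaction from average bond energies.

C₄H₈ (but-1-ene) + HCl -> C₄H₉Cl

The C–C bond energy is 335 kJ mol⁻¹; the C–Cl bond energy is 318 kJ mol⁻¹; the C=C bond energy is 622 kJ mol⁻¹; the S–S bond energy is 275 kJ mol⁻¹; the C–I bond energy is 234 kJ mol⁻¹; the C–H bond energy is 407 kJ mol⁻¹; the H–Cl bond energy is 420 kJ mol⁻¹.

Bonds broken (reactants):
  C–C: 2 × 335 = 670
  C–H: 8 × 407 = 3256
  C=C: 1 × 622 = 622
  H–Cl: 1 × 420 = 420
  Σ(broken) = 4968 kJ
Bonds formed (products):
  C–C: 3 × 335 = 1005
  C–Cl: 1 × 318 = 318
  C–H: 9 × 407 = 3663
  Σ(formed) = 4986 kJ
ΔH = Σ(broken) − Σ(formed) = 4968 − 4986 = −18 kJ

ΔH ≈ −18 kJ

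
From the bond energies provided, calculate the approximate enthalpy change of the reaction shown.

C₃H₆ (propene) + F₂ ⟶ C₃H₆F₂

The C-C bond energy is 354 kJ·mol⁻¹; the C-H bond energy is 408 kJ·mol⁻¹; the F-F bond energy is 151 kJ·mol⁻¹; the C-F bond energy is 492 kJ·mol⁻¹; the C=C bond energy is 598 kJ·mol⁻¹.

Bonds broken (reactants):
  C-C: 1 × 354 = 354
  C-H: 6 × 408 = 2448
  C=C: 1 × 598 = 598
  F-F: 1 × 151 = 151
  Σ(broken) = 3551 kJ
Bonds formed (products):
  C-C: 2 × 354 = 708
  C-F: 2 × 492 = 984
  C-H: 6 × 408 = 2448
  Σ(formed) = 4140 kJ
ΔH = Σ(broken) − Σ(formed) = 3551 − 4140 = −589 kJ

ΔH ≈ −589 kJ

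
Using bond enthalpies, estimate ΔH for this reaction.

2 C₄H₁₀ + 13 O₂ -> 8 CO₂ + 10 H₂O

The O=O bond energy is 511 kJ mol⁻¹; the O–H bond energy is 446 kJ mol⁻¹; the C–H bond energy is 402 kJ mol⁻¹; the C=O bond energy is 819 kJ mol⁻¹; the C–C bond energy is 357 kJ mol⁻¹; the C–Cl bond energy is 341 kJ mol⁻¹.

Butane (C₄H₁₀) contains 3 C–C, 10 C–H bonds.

Bonds broken (reactants):
  C–C: 6 × 357 = 2142
  C–H: 20 × 402 = 8040
  O=O: 13 × 511 = 6643
  Σ(broken) = 16825 kJ
Bonds formed (products):
  C=O: 16 × 819 = 13104
  O–H: 20 × 446 = 8920
  Σ(formed) = 22024 kJ
ΔH = Σ(broken) − Σ(formed) = 16825 − 22024 = −5199 kJ

ΔH ≈ −5199 kJ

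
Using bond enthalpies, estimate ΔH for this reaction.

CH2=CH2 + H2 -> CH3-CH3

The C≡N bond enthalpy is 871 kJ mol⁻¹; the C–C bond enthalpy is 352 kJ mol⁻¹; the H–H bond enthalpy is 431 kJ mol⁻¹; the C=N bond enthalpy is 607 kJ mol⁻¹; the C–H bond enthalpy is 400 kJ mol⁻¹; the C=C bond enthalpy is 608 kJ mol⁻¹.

Bonds broken (reactants):
  C–H: 4 × 400 = 1600
  C=C: 1 × 608 = 608
  H–H: 1 × 431 = 431
  Σ(broken) = 2639 kJ
Bonds formed (products):
  C–C: 1 × 352 = 352
  C–H: 6 × 400 = 2400
  Σ(formed) = 2752 kJ
ΔH = Σ(broken) − Σ(formed) = 2639 − 2752 = −113 kJ

ΔH ≈ −113 kJ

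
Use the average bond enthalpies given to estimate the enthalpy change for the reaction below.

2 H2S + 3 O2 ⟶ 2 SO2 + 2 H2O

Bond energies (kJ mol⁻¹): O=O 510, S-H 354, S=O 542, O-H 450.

ΔH ≈ −1022 kJ

Bonds broken (reactants):
  O=O: 3 × 510 = 1530
  S-H: 4 × 354 = 1416
  Σ(broken) = 2946 kJ
Bonds formed (products):
  O-H: 4 × 450 = 1800
  S=O: 4 × 542 = 2168
  Σ(formed) = 3968 kJ
ΔH = Σ(broken) − Σ(formed) = 2946 − 3968 = −1022 kJ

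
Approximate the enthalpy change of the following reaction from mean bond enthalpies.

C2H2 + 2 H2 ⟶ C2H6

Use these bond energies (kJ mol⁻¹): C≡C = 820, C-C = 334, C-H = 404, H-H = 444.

ΔH ≈ −242 kJ

Bonds broken (reactants):
  C≡C: 1 × 820 = 820
  C-H: 2 × 404 = 808
  H-H: 2 × 444 = 888
  Σ(broken) = 2516 kJ
Bonds formed (products):
  C-C: 1 × 334 = 334
  C-H: 6 × 404 = 2424
  Σ(formed) = 2758 kJ
ΔH = Σ(broken) − Σ(formed) = 2516 − 2758 = −242 kJ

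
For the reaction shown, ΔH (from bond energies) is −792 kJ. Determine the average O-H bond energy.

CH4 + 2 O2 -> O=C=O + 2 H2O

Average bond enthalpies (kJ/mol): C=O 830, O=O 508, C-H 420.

Let D be the O-H bond energy.
Σ(broken) = 4×420 + 2×508 = 2696
Σ(formed) = 2×830 + 4×D = 1660 + 4D
ΔH = Σ(broken) − Σ(formed) = (2696) − (1660 + 4D) = +1036 − 4D
Setting this equal to −792 kJ gives 4D = 1828, so D = 457 kJ/mol.

D(O-H) ≈ 457 kJ/mol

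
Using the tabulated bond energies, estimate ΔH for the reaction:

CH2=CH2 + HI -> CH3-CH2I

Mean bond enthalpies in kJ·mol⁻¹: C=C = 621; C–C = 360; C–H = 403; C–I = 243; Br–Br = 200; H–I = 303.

ΔH ≈ −82 kJ

Bonds broken (reactants):
  C–H: 4 × 403 = 1612
  C=C: 1 × 621 = 621
  H–I: 1 × 303 = 303
  Σ(broken) = 2536 kJ
Bonds formed (products):
  C–C: 1 × 360 = 360
  C–H: 5 × 403 = 2015
  C–I: 1 × 243 = 243
  Σ(formed) = 2618 kJ
ΔH = Σ(broken) − Σ(formed) = 2536 − 2618 = −82 kJ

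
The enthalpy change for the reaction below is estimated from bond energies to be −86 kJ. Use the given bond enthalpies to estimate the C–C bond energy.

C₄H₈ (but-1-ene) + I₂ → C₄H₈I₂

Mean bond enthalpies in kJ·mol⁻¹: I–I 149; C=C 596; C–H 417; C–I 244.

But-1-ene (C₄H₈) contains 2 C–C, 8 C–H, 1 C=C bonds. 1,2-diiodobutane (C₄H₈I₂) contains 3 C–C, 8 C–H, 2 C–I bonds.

Let D be the C–C bond energy.
Σ(broken) = 2×D + 8×417 + 1×596 + 1×149 = 4081 + 2D
Σ(formed) = 3×D + 8×417 + 2×244 = 3824 + 3D
ΔH = Σ(broken) − Σ(formed) = (4081 + 2D) − (3824 + 3D) = +257 − D
Setting this equal to −86 kJ gives D = 343 kJ/mol.

D(C–C) ≈ 343 kJ/mol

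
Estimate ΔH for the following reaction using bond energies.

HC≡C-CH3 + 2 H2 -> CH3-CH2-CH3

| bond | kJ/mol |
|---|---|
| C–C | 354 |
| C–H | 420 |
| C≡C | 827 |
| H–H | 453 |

ΔH ≈ −301 kJ

Bonds broken (reactants):
  C≡C: 1 × 827 = 827
  C–C: 1 × 354 = 354
  C–H: 4 × 420 = 1680
  H–H: 2 × 453 = 906
  Σ(broken) = 3767 kJ
Bonds formed (products):
  C–C: 2 × 354 = 708
  C–H: 8 × 420 = 3360
  Σ(formed) = 4068 kJ
ΔH = Σ(broken) − Σ(formed) = 3767 − 4068 = −301 kJ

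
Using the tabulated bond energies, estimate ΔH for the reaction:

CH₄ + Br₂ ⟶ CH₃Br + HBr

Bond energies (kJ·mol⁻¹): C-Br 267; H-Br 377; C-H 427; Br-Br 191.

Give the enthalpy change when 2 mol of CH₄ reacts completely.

ΔH = −52 kJ

Bonds broken (reactants):
  Br-Br: 1 × 191 = 191
  C-H: 4 × 427 = 1708
  Σ(broken) = 1899 kJ
Bonds formed (products):
  C-Br: 1 × 267 = 267
  C-H: 3 × 427 = 1281
  H-Br: 1 × 377 = 377
  Σ(formed) = 1925 kJ
ΔH = Σ(broken) − Σ(formed) = 1899 − 1925 = −26 kJ
For 2× the reaction as written: 2 × (−26) = −52 kJ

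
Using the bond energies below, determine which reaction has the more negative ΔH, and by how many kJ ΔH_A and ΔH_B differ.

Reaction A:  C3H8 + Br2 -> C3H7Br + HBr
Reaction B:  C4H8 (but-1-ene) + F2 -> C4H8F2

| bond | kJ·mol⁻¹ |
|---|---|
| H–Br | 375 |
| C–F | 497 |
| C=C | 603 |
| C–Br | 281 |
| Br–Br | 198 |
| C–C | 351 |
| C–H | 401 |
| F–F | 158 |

Reaction A:
  Bonds broken (reactants):
    Br–Br: 1 × 198 = 198
    C–C: 2 × 351 = 702
    C–H: 8 × 401 = 3208
    Σ(broken) = 4108 kJ
  Bonds formed (products):
    C–Br: 1 × 281 = 281
    C–C: 2 × 351 = 702
    C–H: 7 × 401 = 2807
    H–Br: 1 × 375 = 375
    Σ(formed) = 4165 kJ
  ΔH_A = 4108 − 4165 = −57 kJ
Reaction B:
  Bonds broken (reactants):
    C–C: 2 × 351 = 702
    C–H: 8 × 401 = 3208
    C=C: 1 × 603 = 603
    F–F: 1 × 158 = 158
    Σ(broken) = 4671 kJ
  Bonds formed (products):
    C–C: 3 × 351 = 1053
    C–F: 2 × 497 = 994
    C–H: 8 × 401 = 3208
    Σ(formed) = 5255 kJ
  ΔH_B = 4671 − 5255 = −584 kJ
ΔH_A − ΔH_B = +527 kJ, so reaction B has the more negative ΔH; |ΔH_A − ΔH_B| = 527 kJ.

Reaction B, by 527 kJ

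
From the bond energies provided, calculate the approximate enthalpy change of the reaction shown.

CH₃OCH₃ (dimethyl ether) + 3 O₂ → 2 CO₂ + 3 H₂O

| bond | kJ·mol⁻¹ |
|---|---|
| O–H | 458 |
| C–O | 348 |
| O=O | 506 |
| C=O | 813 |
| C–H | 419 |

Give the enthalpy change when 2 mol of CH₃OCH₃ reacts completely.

Bonds broken (reactants):
  C–H: 6 × 419 = 2514
  C–O: 2 × 348 = 696
  O=O: 3 × 506 = 1518
  Σ(broken) = 4728 kJ
Bonds formed (products):
  C=O: 4 × 813 = 3252
  O–H: 6 × 458 = 2748
  Σ(formed) = 6000 kJ
ΔH = Σ(broken) − Σ(formed) = 4728 − 6000 = −1272 kJ
For 2× the reaction as written: 2 × (−1272) = −2544 kJ

ΔH = −2544 kJ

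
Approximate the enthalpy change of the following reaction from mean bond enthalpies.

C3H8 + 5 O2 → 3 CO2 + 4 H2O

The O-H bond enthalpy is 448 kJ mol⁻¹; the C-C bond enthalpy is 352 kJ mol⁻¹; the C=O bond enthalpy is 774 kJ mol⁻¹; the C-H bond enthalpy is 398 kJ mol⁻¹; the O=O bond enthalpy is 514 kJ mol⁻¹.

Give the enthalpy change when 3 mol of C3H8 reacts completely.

Bonds broken (reactants):
  C-C: 2 × 352 = 704
  C-H: 8 × 398 = 3184
  O=O: 5 × 514 = 2570
  Σ(broken) = 6458 kJ
Bonds formed (products):
  C=O: 6 × 774 = 4644
  O-H: 8 × 448 = 3584
  Σ(formed) = 8228 kJ
ΔH = Σ(broken) − Σ(formed) = 6458 − 8228 = −1770 kJ
For 3× the reaction as written: 3 × (−1770) = −5310 kJ

ΔH = −5310 kJ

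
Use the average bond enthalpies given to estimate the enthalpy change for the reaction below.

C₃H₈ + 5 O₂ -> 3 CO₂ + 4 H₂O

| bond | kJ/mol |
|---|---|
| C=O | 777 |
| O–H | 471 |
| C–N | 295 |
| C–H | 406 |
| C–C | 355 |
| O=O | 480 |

ΔH ≈ −2072 kJ

Bonds broken (reactants):
  C–C: 2 × 355 = 710
  C–H: 8 × 406 = 3248
  O=O: 5 × 480 = 2400
  Σ(broken) = 6358 kJ
Bonds formed (products):
  C=O: 6 × 777 = 4662
  O–H: 8 × 471 = 3768
  Σ(formed) = 8430 kJ
ΔH = Σ(broken) − Σ(formed) = 6358 − 8430 = −2072 kJ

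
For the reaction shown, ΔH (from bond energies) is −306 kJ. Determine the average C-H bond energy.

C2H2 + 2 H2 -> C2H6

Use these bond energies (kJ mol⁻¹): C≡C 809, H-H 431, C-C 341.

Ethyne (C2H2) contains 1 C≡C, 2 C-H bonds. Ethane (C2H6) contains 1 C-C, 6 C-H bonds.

Let D be the C-H bond energy.
Σ(broken) = 1×809 + 2×D + 2×431 = 1671 + 2D
Σ(formed) = 1×341 + 6×D = 341 + 6D
ΔH = Σ(broken) − Σ(formed) = (1671 + 2D) − (341 + 6D) = +1330 − 4D
Setting this equal to −306 kJ gives 4D = 1636, so D = 409 kJ/mol.

D(C-H) ≈ 409 kJ/mol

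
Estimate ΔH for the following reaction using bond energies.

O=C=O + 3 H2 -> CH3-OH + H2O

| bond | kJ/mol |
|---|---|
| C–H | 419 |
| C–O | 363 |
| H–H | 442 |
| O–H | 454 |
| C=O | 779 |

Bonds broken (reactants):
  C=O: 2 × 779 = 1558
  H–H: 3 × 442 = 1326
  Σ(broken) = 2884 kJ
Bonds formed (products):
  C–H: 3 × 419 = 1257
  C–O: 1 × 363 = 363
  O–H: 3 × 454 = 1362
  Σ(formed) = 2982 kJ
ΔH = Σ(broken) − Σ(formed) = 2884 − 2982 = −98 kJ

ΔH ≈ −98 kJ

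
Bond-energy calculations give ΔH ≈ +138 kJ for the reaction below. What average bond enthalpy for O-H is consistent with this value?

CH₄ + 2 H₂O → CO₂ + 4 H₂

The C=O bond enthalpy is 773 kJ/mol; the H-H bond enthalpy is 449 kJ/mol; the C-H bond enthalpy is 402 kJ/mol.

Let D be the O-H bond energy.
Σ(broken) = 4×402 + 4×D = 1608 + 4D
Σ(formed) = 2×773 + 4×449 = 3342
ΔH = Σ(broken) − Σ(formed) = (1608 + 4D) − (3342) = −1734 + 4D
Setting this equal to +138 kJ gives 4D = 1872, so D = 468 kJ/mol.

D(O-H) ≈ 468 kJ/mol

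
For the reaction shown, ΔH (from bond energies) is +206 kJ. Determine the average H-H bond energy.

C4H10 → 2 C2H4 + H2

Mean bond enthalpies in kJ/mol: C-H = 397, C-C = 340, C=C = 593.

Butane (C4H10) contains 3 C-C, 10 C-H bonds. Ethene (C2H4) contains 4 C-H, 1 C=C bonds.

D(H-H) ≈ 422 kJ/mol

Let D be the H-H bond energy.
Σ(broken) = 3×340 + 10×397 = 4990
Σ(formed) = 8×397 + 2×593 + 1×D = 4362 + D
ΔH = Σ(broken) − Σ(formed) = (4990) − (4362 + D) = +628 − D
Setting this equal to +206 kJ gives D = 422 kJ/mol.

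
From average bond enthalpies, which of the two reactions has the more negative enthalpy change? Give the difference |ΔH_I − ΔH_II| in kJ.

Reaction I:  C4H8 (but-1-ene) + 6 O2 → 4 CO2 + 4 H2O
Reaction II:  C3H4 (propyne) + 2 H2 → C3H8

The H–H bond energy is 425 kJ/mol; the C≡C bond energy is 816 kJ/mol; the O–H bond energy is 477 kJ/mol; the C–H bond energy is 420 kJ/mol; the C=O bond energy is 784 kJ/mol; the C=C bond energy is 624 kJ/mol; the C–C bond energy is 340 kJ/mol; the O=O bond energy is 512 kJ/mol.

Reaction I:
  Bonds broken (reactants):
    C–C: 2 × 340 = 680
    C–H: 8 × 420 = 3360
    C=C: 1 × 624 = 624
    O=O: 6 × 512 = 3072
    Σ(broken) = 7736 kJ
  Bonds formed (products):
    C=O: 8 × 784 = 6272
    O–H: 8 × 477 = 3816
    Σ(formed) = 10088 kJ
  ΔH_I = 7736 − 10088 = −2352 kJ
Reaction II:
  Bonds broken (reactants):
    C≡C: 1 × 816 = 816
    C–C: 1 × 340 = 340
    C–H: 4 × 420 = 1680
    H–H: 2 × 425 = 850
    Σ(broken) = 3686 kJ
  Bonds formed (products):
    C–C: 2 × 340 = 680
    C–H: 8 × 420 = 3360
    Σ(formed) = 4040 kJ
  ΔH_II = 3686 − 4040 = −354 kJ
ΔH_I − ΔH_II = −1998 kJ, so reaction I has the more negative ΔH; |ΔH_I − ΔH_II| = 1998 kJ.

Reaction I, by 1998 kJ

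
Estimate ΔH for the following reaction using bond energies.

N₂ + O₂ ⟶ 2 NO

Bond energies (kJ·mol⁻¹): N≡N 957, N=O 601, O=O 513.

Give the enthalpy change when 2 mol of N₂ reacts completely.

Bonds broken (reactants):
  N≡N: 1 × 957 = 957
  O=O: 1 × 513 = 513
  Σ(broken) = 1470 kJ
Bonds formed (products):
  N=O: 2 × 601 = 1202
  Σ(formed) = 1202 kJ
ΔH = Σ(broken) − Σ(formed) = 1470 − 1202 = +268 kJ
For 2× the reaction as written: 2 × (+268) = +536 kJ

ΔH = +536 kJ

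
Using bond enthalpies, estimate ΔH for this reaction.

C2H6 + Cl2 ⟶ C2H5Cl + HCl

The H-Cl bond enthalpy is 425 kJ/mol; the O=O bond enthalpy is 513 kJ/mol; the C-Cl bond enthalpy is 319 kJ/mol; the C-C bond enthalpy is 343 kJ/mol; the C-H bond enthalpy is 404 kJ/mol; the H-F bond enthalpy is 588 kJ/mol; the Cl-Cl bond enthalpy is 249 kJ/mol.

ΔH ≈ −91 kJ

Bonds broken (reactants):
  C-C: 1 × 343 = 343
  C-H: 6 × 404 = 2424
  Cl-Cl: 1 × 249 = 249
  Σ(broken) = 3016 kJ
Bonds formed (products):
  C-C: 1 × 343 = 343
  C-Cl: 1 × 319 = 319
  C-H: 5 × 404 = 2020
  H-Cl: 1 × 425 = 425
  Σ(formed) = 3107 kJ
ΔH = Σ(broken) − Σ(formed) = 3016 − 3107 = −91 kJ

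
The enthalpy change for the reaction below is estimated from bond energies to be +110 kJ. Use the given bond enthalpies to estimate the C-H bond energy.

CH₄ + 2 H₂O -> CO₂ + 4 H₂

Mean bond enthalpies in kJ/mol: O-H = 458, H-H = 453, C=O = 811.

Let D be the C-H bond energy.
Σ(broken) = 4×D + 4×458 = 1832 + 4D
Σ(formed) = 2×811 + 4×453 = 3434
ΔH = Σ(broken) − Σ(formed) = (1832 + 4D) − (3434) = −1602 + 4D
Setting this equal to +110 kJ gives 4D = 1712, so D = 428 kJ/mol.

D(C-H) ≈ 428 kJ/mol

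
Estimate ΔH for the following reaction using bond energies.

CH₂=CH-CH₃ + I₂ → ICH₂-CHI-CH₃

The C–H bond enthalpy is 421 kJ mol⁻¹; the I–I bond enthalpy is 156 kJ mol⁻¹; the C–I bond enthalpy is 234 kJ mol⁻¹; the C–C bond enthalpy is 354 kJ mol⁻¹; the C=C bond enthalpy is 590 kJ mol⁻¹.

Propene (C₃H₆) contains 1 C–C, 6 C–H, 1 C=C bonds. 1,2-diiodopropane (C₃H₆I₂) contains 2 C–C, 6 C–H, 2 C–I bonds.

ΔH ≈ −76 kJ

Bonds broken (reactants):
  C–C: 1 × 354 = 354
  C–H: 6 × 421 = 2526
  C=C: 1 × 590 = 590
  I–I: 1 × 156 = 156
  Σ(broken) = 3626 kJ
Bonds formed (products):
  C–C: 2 × 354 = 708
  C–H: 6 × 421 = 2526
  C–I: 2 × 234 = 468
  Σ(formed) = 3702 kJ
ΔH = Σ(broken) − Σ(formed) = 3626 − 3702 = −76 kJ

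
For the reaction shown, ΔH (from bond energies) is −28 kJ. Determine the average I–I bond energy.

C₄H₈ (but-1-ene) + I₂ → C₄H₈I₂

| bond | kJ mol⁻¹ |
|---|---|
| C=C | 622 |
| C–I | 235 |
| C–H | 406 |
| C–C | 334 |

Let D be the I–I bond energy.
Σ(broken) = 2×334 + 8×406 + 1×622 + 1×D = 4538 + D
Σ(formed) = 3×334 + 8×406 + 2×235 = 4720
ΔH = Σ(broken) − Σ(formed) = (4538 + D) − (4720) = −182 + D
Setting this equal to −28 kJ gives D = 154 kJ/mol.

D(I–I) ≈ 154 kJ/mol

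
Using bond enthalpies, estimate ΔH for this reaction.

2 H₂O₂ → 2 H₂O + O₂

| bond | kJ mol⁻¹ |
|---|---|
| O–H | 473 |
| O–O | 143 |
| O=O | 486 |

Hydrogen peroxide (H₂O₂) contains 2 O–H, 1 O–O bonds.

ΔH ≈ −200 kJ

Bonds broken (reactants):
  O–H: 4 × 473 = 1892
  O–O: 2 × 143 = 286
  Σ(broken) = 2178 kJ
Bonds formed (products):
  O–H: 4 × 473 = 1892
  O=O: 1 × 486 = 486
  Σ(formed) = 2378 kJ
ΔH = Σ(broken) − Σ(formed) = 2178 − 2378 = −200 kJ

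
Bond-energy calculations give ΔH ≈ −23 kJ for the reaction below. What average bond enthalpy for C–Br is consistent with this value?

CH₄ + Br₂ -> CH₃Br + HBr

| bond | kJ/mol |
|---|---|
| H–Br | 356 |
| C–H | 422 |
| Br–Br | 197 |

D(C–Br) ≈ 286 kJ/mol

Let D be the C–Br bond energy.
Σ(broken) = 1×197 + 4×422 = 1885
Σ(formed) = 1×D + 3×422 + 1×356 = 1622 + D
ΔH = Σ(broken) − Σ(formed) = (1885) − (1622 + D) = +263 − D
Setting this equal to −23 kJ gives D = 286 kJ/mol.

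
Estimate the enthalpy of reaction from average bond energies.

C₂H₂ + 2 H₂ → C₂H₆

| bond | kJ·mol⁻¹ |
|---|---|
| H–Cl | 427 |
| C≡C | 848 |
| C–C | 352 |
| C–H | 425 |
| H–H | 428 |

ΔH ≈ −348 kJ

Bonds broken (reactants):
  C≡C: 1 × 848 = 848
  C–H: 2 × 425 = 850
  H–H: 2 × 428 = 856
  Σ(broken) = 2554 kJ
Bonds formed (products):
  C–C: 1 × 352 = 352
  C–H: 6 × 425 = 2550
  Σ(formed) = 2902 kJ
ΔH = Σ(broken) − Σ(formed) = 2554 − 2902 = −348 kJ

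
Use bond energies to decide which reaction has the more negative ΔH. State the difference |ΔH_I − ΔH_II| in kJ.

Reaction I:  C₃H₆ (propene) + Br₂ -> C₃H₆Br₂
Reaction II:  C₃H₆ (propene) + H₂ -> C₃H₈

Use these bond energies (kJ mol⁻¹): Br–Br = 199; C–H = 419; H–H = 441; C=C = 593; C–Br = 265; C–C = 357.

Reaction II, by 66 kJ

Reaction I:
  Bonds broken (reactants):
    Br–Br: 1 × 199 = 199
    C–C: 1 × 357 = 357
    C–H: 6 × 419 = 2514
    C=C: 1 × 593 = 593
    Σ(broken) = 3663 kJ
  Bonds formed (products):
    C–Br: 2 × 265 = 530
    C–C: 2 × 357 = 714
    C–H: 6 × 419 = 2514
    Σ(formed) = 3758 kJ
  ΔH_I = 3663 − 3758 = −95 kJ
Reaction II:
  Bonds broken (reactants):
    C–C: 1 × 357 = 357
    C–H: 6 × 419 = 2514
    C=C: 1 × 593 = 593
    H–H: 1 × 441 = 441
    Σ(broken) = 3905 kJ
  Bonds formed (products):
    C–C: 2 × 357 = 714
    C–H: 8 × 419 = 3352
    Σ(formed) = 4066 kJ
  ΔH_II = 3905 − 4066 = −161 kJ
ΔH_I − ΔH_II = +66 kJ, so reaction II has the more negative ΔH; |ΔH_I − ΔH_II| = 66 kJ.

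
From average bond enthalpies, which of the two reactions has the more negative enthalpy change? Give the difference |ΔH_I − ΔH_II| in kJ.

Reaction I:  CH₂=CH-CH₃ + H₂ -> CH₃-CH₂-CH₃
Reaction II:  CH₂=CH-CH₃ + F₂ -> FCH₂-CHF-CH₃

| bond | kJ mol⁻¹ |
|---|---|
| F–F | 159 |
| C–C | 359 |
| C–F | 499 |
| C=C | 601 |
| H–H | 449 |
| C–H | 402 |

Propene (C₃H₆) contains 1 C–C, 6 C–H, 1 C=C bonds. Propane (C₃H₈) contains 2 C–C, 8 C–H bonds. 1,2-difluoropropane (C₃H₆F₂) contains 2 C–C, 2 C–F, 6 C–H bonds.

Reaction II, by 484 kJ

Reaction I:
  Bonds broken (reactants):
    C–C: 1 × 359 = 359
    C–H: 6 × 402 = 2412
    C=C: 1 × 601 = 601
    H–H: 1 × 449 = 449
    Σ(broken) = 3821 kJ
  Bonds formed (products):
    C–C: 2 × 359 = 718
    C–H: 8 × 402 = 3216
    Σ(formed) = 3934 kJ
  ΔH_I = 3821 − 3934 = −113 kJ
Reaction II:
  Bonds broken (reactants):
    C–C: 1 × 359 = 359
    C–H: 6 × 402 = 2412
    C=C: 1 × 601 = 601
    F–F: 1 × 159 = 159
    Σ(broken) = 3531 kJ
  Bonds formed (products):
    C–C: 2 × 359 = 718
    C–F: 2 × 499 = 998
    C–H: 6 × 402 = 2412
    Σ(formed) = 4128 kJ
  ΔH_II = 3531 − 4128 = −597 kJ
ΔH_I − ΔH_II = +484 kJ, so reaction II has the more negative ΔH; |ΔH_I − ΔH_II| = 484 kJ.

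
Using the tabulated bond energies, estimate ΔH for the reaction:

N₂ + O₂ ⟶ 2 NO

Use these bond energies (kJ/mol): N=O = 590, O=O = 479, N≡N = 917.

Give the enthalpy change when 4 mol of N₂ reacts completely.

Bonds broken (reactants):
  N≡N: 1 × 917 = 917
  O=O: 1 × 479 = 479
  Σ(broken) = 1396 kJ
Bonds formed (products):
  N=O: 2 × 590 = 1180
  Σ(formed) = 1180 kJ
ΔH = Σ(broken) − Σ(formed) = 1396 − 1180 = +216 kJ
For 4× the reaction as written: 4 × (+216) = +864 kJ

ΔH = +864 kJ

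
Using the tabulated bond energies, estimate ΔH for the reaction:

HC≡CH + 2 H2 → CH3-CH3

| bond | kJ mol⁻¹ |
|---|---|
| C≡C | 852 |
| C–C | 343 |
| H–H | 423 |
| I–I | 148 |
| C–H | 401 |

Bonds broken (reactants):
  C≡C: 1 × 852 = 852
  C–H: 2 × 401 = 802
  H–H: 2 × 423 = 846
  Σ(broken) = 2500 kJ
Bonds formed (products):
  C–C: 1 × 343 = 343
  C–H: 6 × 401 = 2406
  Σ(formed) = 2749 kJ
ΔH = Σ(broken) − Σ(formed) = 2500 − 2749 = −249 kJ

ΔH ≈ −249 kJ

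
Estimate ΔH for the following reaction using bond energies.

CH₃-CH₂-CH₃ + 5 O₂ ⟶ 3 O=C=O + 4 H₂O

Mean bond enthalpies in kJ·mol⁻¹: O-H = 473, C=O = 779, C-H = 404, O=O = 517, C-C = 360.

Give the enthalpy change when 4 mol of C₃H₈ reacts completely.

ΔH = −7684 kJ

Bonds broken (reactants):
  C-C: 2 × 360 = 720
  C-H: 8 × 404 = 3232
  O=O: 5 × 517 = 2585
  Σ(broken) = 6537 kJ
Bonds formed (products):
  C=O: 6 × 779 = 4674
  O-H: 8 × 473 = 3784
  Σ(formed) = 8458 kJ
ΔH = Σ(broken) − Σ(formed) = 6537 − 8458 = −1921 kJ
For 4× the reaction as written: 4 × (−1921) = −7684 kJ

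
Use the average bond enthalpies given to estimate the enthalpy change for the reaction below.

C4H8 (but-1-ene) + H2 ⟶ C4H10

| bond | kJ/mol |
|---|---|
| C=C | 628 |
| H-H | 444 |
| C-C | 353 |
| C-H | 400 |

ΔH ≈ −81 kJ

Bonds broken (reactants):
  C-C: 2 × 353 = 706
  C-H: 8 × 400 = 3200
  C=C: 1 × 628 = 628
  H-H: 1 × 444 = 444
  Σ(broken) = 4978 kJ
Bonds formed (products):
  C-C: 3 × 353 = 1059
  C-H: 10 × 400 = 4000
  Σ(formed) = 5059 kJ
ΔH = Σ(broken) − Σ(formed) = 4978 − 5059 = −81 kJ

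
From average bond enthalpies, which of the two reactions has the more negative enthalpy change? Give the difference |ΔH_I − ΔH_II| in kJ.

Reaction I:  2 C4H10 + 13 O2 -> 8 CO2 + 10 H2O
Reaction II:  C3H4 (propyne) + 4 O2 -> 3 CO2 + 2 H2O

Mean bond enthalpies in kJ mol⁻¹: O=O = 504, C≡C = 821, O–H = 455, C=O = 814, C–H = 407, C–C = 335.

Reaction I, by 3518 kJ

Reaction I:
  Bonds broken (reactants):
    C–C: 6 × 335 = 2010
    C–H: 20 × 407 = 8140
    O=O: 13 × 504 = 6552
    Σ(broken) = 16702 kJ
  Bonds formed (products):
    C=O: 16 × 814 = 13024
    O–H: 20 × 455 = 9100
    Σ(formed) = 22124 kJ
  ΔH_I = 16702 − 22124 = −5422 kJ
Reaction II:
  Bonds broken (reactants):
    C≡C: 1 × 821 = 821
    C–C: 1 × 335 = 335
    C–H: 4 × 407 = 1628
    O=O: 4 × 504 = 2016
    Σ(broken) = 4800 kJ
  Bonds formed (products):
    C=O: 6 × 814 = 4884
    O–H: 4 × 455 = 1820
    Σ(formed) = 6704 kJ
  ΔH_II = 4800 − 6704 = −1904 kJ
ΔH_I − ΔH_II = −3518 kJ, so reaction I has the more negative ΔH; |ΔH_I − ΔH_II| = 3518 kJ.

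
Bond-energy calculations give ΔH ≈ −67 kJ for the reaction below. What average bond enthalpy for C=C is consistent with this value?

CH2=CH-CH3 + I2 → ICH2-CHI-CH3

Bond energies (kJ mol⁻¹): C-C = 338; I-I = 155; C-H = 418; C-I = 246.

D(C=C) ≈ 608 kJ/mol

Let D be the C=C bond energy.
Σ(broken) = 1×338 + 6×418 + 1×D + 1×155 = 3001 + D
Σ(formed) = 2×338 + 6×418 + 2×246 = 3676
ΔH = Σ(broken) − Σ(formed) = (3001 + D) − (3676) = −675 + D
Setting this equal to −67 kJ gives D = 608 kJ/mol.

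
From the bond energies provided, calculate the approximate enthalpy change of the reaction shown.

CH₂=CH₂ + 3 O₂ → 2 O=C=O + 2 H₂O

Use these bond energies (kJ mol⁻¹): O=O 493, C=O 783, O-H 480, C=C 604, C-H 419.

ΔH ≈ −1293 kJ

Bonds broken (reactants):
  C-H: 4 × 419 = 1676
  C=C: 1 × 604 = 604
  O=O: 3 × 493 = 1479
  Σ(broken) = 3759 kJ
Bonds formed (products):
  C=O: 4 × 783 = 3132
  O-H: 4 × 480 = 1920
  Σ(formed) = 5052 kJ
ΔH = Σ(broken) − Σ(formed) = 3759 − 5052 = −1293 kJ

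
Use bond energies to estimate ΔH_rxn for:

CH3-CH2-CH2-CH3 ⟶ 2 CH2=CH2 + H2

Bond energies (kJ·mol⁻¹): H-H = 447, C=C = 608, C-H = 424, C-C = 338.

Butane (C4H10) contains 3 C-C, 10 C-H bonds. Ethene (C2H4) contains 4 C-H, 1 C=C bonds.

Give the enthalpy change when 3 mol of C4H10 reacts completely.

Bonds broken (reactants):
  C-C: 3 × 338 = 1014
  C-H: 10 × 424 = 4240
  Σ(broken) = 5254 kJ
Bonds formed (products):
  C-H: 8 × 424 = 3392
  C=C: 2 × 608 = 1216
  H-H: 1 × 447 = 447
  Σ(formed) = 5055 kJ
ΔH = Σ(broken) − Σ(formed) = 5254 − 5055 = +199 kJ
For 3× the reaction as written: 3 × (+199) = +597 kJ

ΔH = +597 kJ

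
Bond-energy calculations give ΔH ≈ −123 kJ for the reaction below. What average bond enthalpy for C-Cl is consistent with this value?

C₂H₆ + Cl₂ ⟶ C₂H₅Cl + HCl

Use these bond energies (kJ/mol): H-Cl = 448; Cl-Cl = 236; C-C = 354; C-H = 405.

D(C-Cl) ≈ 316 kJ/mol

Let D be the C-Cl bond energy.
Σ(broken) = 1×354 + 6×405 + 1×236 = 3020
Σ(formed) = 1×354 + 1×D + 5×405 + 1×448 = 2827 + D
ΔH = Σ(broken) − Σ(formed) = (3020) − (2827 + D) = +193 − D
Setting this equal to −123 kJ gives D = 316 kJ/mol.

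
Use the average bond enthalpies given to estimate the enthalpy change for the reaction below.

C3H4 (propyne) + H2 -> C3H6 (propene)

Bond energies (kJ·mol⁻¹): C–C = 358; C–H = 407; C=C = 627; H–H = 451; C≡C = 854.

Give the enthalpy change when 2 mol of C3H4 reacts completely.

Bonds broken (reactants):
  C≡C: 1 × 854 = 854
  C–C: 1 × 358 = 358
  C–H: 4 × 407 = 1628
  H–H: 1 × 451 = 451
  Σ(broken) = 3291 kJ
Bonds formed (products):
  C–C: 1 × 358 = 358
  C–H: 6 × 407 = 2442
  C=C: 1 × 627 = 627
  Σ(formed) = 3427 kJ
ΔH = Σ(broken) − Σ(formed) = 3291 − 3427 = −136 kJ
For 2× the reaction as written: 2 × (−136) = −272 kJ

ΔH = −272 kJ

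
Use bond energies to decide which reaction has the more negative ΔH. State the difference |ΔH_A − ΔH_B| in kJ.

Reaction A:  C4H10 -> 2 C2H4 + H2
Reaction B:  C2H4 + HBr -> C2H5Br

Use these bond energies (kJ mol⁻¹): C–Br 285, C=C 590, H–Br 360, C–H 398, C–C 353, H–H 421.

Reaction A:
  Bonds broken (reactants):
    C–C: 3 × 353 = 1059
    C–H: 10 × 398 = 3980
    Σ(broken) = 5039 kJ
  Bonds formed (products):
    C–H: 8 × 398 = 3184
    C=C: 2 × 590 = 1180
    H–H: 1 × 421 = 421
    Σ(formed) = 4785 kJ
  ΔH_A = 5039 − 4785 = +254 kJ
Reaction B:
  Bonds broken (reactants):
    C–H: 4 × 398 = 1592
    C=C: 1 × 590 = 590
    H–Br: 1 × 360 = 360
    Σ(broken) = 2542 kJ
  Bonds formed (products):
    C–Br: 1 × 285 = 285
    C–C: 1 × 353 = 353
    C–H: 5 × 398 = 1990
    Σ(formed) = 2628 kJ
  ΔH_B = 2542 − 2628 = −86 kJ
ΔH_A − ΔH_B = +340 kJ, so reaction B has the more negative ΔH; |ΔH_A − ΔH_B| = 340 kJ.

Reaction B, by 340 kJ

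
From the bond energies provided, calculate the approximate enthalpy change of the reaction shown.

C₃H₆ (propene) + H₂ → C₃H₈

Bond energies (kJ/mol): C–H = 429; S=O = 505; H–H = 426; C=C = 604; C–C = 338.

Bonds broken (reactants):
  C–C: 1 × 338 = 338
  C–H: 6 × 429 = 2574
  C=C: 1 × 604 = 604
  H–H: 1 × 426 = 426
  Σ(broken) = 3942 kJ
Bonds formed (products):
  C–C: 2 × 338 = 676
  C–H: 8 × 429 = 3432
  Σ(formed) = 4108 kJ
ΔH = Σ(broken) − Σ(formed) = 3942 − 4108 = −166 kJ

ΔH ≈ −166 kJ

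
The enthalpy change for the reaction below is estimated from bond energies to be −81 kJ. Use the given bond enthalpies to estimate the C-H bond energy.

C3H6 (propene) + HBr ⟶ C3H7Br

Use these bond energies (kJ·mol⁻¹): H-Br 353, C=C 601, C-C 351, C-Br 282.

Let D be the C-H bond energy.
Σ(broken) = 1×351 + 6×D + 1×601 + 1×353 = 1305 + 6D
Σ(formed) = 1×282 + 2×351 + 7×D = 984 + 7D
ΔH = Σ(broken) − Σ(formed) = (1305 + 6D) − (984 + 7D) = +321 − D
Setting this equal to −81 kJ gives D = 402 kJ/mol.

D(C-H) ≈ 402 kJ/mol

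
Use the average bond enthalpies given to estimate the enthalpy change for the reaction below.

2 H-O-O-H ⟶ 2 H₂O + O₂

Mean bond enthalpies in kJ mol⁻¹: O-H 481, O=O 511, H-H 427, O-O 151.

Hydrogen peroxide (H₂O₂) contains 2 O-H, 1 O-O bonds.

ΔH ≈ −209 kJ

Bonds broken (reactants):
  O-H: 4 × 481 = 1924
  O-O: 2 × 151 = 302
  Σ(broken) = 2226 kJ
Bonds formed (products):
  O-H: 4 × 481 = 1924
  O=O: 1 × 511 = 511
  Σ(formed) = 2435 kJ
ΔH = Σ(broken) − Σ(formed) = 2226 − 2435 = −209 kJ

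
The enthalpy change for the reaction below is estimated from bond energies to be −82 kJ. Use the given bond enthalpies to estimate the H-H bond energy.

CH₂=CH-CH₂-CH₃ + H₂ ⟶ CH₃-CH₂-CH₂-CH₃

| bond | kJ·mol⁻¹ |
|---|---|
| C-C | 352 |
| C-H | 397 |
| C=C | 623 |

Let D be the H-H bond energy.
Σ(broken) = 2×352 + 8×397 + 1×623 + 1×D = 4503 + D
Σ(formed) = 3×352 + 10×397 = 5026
ΔH = Σ(broken) − Σ(formed) = (4503 + D) − (5026) = −523 + D
Setting this equal to −82 kJ gives D = 441 kJ/mol.

D(H-H) ≈ 441 kJ/mol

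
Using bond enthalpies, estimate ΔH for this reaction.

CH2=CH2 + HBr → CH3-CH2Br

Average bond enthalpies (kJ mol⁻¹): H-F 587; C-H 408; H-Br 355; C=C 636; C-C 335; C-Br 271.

ΔH ≈ −23 kJ

Bonds broken (reactants):
  C-H: 4 × 408 = 1632
  C=C: 1 × 636 = 636
  H-Br: 1 × 355 = 355
  Σ(broken) = 2623 kJ
Bonds formed (products):
  C-Br: 1 × 271 = 271
  C-C: 1 × 335 = 335
  C-H: 5 × 408 = 2040
  Σ(formed) = 2646 kJ
ΔH = Σ(broken) − Σ(formed) = 2623 − 2646 = −23 kJ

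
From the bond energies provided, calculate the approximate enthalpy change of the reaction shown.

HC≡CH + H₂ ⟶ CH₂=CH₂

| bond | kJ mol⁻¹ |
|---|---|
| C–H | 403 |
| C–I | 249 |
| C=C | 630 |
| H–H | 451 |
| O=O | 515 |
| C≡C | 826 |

Bonds broken (reactants):
  C≡C: 1 × 826 = 826
  C–H: 2 × 403 = 806
  H–H: 1 × 451 = 451
  Σ(broken) = 2083 kJ
Bonds formed (products):
  C–H: 4 × 403 = 1612
  C=C: 1 × 630 = 630
  Σ(formed) = 2242 kJ
ΔH = Σ(broken) − Σ(formed) = 2083 − 2242 = −159 kJ

ΔH ≈ −159 kJ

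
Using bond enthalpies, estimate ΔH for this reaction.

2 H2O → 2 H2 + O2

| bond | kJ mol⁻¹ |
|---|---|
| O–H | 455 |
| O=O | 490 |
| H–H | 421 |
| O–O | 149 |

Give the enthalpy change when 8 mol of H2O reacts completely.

Bonds broken (reactants):
  O–H: 4 × 455 = 1820
  Σ(broken) = 1820 kJ
Bonds formed (products):
  H–H: 2 × 421 = 842
  O=O: 1 × 490 = 490
  Σ(formed) = 1332 kJ
ΔH = Σ(broken) − Σ(formed) = 1820 − 1332 = +488 kJ
For 4× the reaction as written: 4 × (+488) = +1952 kJ

ΔH = +1952 kJ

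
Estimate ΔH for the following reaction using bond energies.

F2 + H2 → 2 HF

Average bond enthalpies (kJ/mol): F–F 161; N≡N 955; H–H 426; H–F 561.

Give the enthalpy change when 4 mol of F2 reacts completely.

Bonds broken (reactants):
  F–F: 1 × 161 = 161
  H–H: 1 × 426 = 426
  Σ(broken) = 587 kJ
Bonds formed (products):
  H–F: 2 × 561 = 1122
  Σ(formed) = 1122 kJ
ΔH = Σ(broken) − Σ(formed) = 587 − 1122 = −535 kJ
For 4× the reaction as written: 4 × (−535) = −2140 kJ

ΔH = −2140 kJ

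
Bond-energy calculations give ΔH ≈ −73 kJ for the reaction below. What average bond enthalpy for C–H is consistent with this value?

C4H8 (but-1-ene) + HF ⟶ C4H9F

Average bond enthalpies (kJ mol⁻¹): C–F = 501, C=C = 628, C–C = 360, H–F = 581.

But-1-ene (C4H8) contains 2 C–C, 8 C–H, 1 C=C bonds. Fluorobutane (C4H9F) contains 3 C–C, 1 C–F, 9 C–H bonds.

D(C–H) ≈ 421 kJ/mol

Let D be the C–H bond energy.
Σ(broken) = 2×360 + 8×D + 1×628 + 1×581 = 1929 + 8D
Σ(formed) = 3×360 + 1×501 + 9×D = 1581 + 9D
ΔH = Σ(broken) − Σ(formed) = (1929 + 8D) − (1581 + 9D) = +348 − D
Setting this equal to −73 kJ gives D = 421 kJ/mol.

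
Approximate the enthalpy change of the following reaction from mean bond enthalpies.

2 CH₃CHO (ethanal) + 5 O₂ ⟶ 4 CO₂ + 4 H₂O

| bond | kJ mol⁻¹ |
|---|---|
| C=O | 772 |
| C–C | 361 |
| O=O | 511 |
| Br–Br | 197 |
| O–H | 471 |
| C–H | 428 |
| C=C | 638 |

Bonds broken (reactants):
  C–C: 2 × 361 = 722
  C–H: 8 × 428 = 3424
  C=O: 2 × 772 = 1544
  O=O: 5 × 511 = 2555
  Σ(broken) = 8245 kJ
Bonds formed (products):
  C=O: 8 × 772 = 6176
  O–H: 8 × 471 = 3768
  Σ(formed) = 9944 kJ
ΔH = Σ(broken) − Σ(formed) = 8245 − 9944 = −1699 kJ

ΔH ≈ −1699 kJ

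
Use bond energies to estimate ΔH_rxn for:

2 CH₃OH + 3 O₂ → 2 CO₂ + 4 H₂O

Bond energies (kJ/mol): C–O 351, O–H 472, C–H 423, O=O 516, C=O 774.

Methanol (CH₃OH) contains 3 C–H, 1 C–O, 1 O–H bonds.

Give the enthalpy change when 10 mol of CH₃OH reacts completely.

ΔH = −5700 kJ

Bonds broken (reactants):
  C–H: 6 × 423 = 2538
  C–O: 2 × 351 = 702
  O–H: 2 × 472 = 944
  O=O: 3 × 516 = 1548
  Σ(broken) = 5732 kJ
Bonds formed (products):
  C=O: 4 × 774 = 3096
  O–H: 8 × 472 = 3776
  Σ(formed) = 6872 kJ
ΔH = Σ(broken) − Σ(formed) = 5732 − 6872 = −1140 kJ
For 5× the reaction as written: 5 × (−1140) = −5700 kJ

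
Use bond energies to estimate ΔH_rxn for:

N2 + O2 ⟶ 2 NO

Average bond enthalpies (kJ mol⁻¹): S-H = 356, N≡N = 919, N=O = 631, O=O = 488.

Bonds broken (reactants):
  N≡N: 1 × 919 = 919
  O=O: 1 × 488 = 488
  Σ(broken) = 1407 kJ
Bonds formed (products):
  N=O: 2 × 631 = 1262
  Σ(formed) = 1262 kJ
ΔH = Σ(broken) − Σ(formed) = 1407 − 1262 = +145 kJ

ΔH ≈ +145 kJ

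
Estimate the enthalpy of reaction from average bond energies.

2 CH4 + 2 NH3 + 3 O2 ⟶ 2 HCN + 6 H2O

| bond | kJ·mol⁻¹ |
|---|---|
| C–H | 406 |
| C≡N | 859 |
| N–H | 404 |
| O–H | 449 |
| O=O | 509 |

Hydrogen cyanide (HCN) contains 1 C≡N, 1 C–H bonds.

Bonds broken (reactants):
  C–H: 8 × 406 = 3248
  N–H: 6 × 404 = 2424
  O=O: 3 × 509 = 1527
  Σ(broken) = 7199 kJ
Bonds formed (products):
  C≡N: 2 × 859 = 1718
  C–H: 2 × 406 = 812
  O–H: 12 × 449 = 5388
  Σ(formed) = 7918 kJ
ΔH = Σ(broken) − Σ(formed) = 7199 − 7918 = −719 kJ

ΔH ≈ −719 kJ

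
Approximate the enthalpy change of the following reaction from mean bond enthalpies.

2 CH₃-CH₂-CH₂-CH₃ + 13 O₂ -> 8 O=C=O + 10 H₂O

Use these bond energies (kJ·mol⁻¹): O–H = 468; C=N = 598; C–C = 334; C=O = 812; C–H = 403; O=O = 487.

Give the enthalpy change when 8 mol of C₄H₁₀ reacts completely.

Bonds broken (reactants):
  C–C: 6 × 334 = 2004
  C–H: 20 × 403 = 8060
  O=O: 13 × 487 = 6331
  Σ(broken) = 16395 kJ
Bonds formed (products):
  C=O: 16 × 812 = 12992
  O–H: 20 × 468 = 9360
  Σ(formed) = 22352 kJ
ΔH = Σ(broken) − Σ(formed) = 16395 − 22352 = −5957 kJ
For 4× the reaction as written: 4 × (−5957) = −23828 kJ

ΔH = −23828 kJ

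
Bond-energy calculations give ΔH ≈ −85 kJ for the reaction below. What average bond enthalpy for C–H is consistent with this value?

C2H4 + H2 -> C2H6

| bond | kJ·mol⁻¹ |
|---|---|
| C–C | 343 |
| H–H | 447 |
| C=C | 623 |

Let D be the C–H bond energy.
Σ(broken) = 4×D + 1×623 + 1×447 = 1070 + 4D
Σ(formed) = 1×343 + 6×D = 343 + 6D
ΔH = Σ(broken) − Σ(formed) = (1070 + 4D) − (343 + 6D) = +727 − 2D
Setting this equal to −85 kJ gives 2D = 812, so D = 406 kJ/mol.

D(C–H) ≈ 406 kJ/mol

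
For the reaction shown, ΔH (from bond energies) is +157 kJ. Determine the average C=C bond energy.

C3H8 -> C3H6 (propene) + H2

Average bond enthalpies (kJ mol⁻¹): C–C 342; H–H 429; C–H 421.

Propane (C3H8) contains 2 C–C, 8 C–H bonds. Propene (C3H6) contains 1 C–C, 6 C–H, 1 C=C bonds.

D(C=C) ≈ 598 kJ/mol

Let D be the C=C bond energy.
Σ(broken) = 2×342 + 8×421 = 4052
Σ(formed) = 1×342 + 6×421 + 1×D + 1×429 = 3297 + D
ΔH = Σ(broken) − Σ(formed) = (4052) − (3297 + D) = +755 − D
Setting this equal to +157 kJ gives D = 598 kJ/mol.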